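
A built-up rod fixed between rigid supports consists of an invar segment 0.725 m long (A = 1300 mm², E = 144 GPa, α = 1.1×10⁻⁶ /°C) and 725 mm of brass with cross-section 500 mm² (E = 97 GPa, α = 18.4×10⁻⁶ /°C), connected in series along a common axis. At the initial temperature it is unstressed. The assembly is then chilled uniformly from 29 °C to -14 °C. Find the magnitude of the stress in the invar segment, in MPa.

σ ≈ 24.8 MPa (tensile)

If the supports were absent, the total length change would be Σ αᵢΔT Lᵢ = 1.1×10⁻⁶×43×725 + 18.4×10⁻⁶×43×725 = 0.6079 mm.
Since the ends are fixed, an axial force P builds up, equal in every segment, with P · Σ Lᵢ/(AᵢEᵢ) = δ_free.
The series flexibility is Σ Lᵢ/(AᵢEᵢ) = 725/(1300×144×10³) + 725/(500×97×10³) = 1.882×10⁻⁵ mm/N.
P = 0.6079 / 1.882×10⁻⁵ = 32300 N = 32.3 kN, tensile.
σ_{invar} = P / A = 32300 / 1300 = 24.85 MPa.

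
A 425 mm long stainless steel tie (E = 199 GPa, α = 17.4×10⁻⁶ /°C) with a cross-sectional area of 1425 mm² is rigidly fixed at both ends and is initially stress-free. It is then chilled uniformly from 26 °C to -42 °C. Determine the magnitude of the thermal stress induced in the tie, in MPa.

σ ≈ 235 MPa (tensile)

Because both ends are immovable the net strain is zero, and the suppressed thermal strain is αΔT = 17.4×10⁻⁶ × 68 = 1183.2×10⁻⁶.
The stress required to suppress this strain is σ = Eε = 199×10³ × 1183.2×10⁻⁶ = 235.5 MPa, tensile since the tie is trying to contract.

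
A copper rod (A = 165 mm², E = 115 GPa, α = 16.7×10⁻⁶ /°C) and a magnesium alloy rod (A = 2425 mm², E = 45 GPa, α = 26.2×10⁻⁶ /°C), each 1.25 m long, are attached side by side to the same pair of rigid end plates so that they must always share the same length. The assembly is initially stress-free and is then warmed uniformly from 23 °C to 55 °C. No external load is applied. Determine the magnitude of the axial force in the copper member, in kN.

Equilibrium of a rigid end plate with no external load gives equal and opposite internal forces ±P in the two members. Since α_{magnesium alloy} > α_{copper}, heating drives the magnesium alloy into compression and the copper into tension.
Setting the final lengths equal and cancelling L: (α₁ − α₂)ΔT = P/(A₁E₁) + P/(A₂E₂).
|α₁ − α₂|·ΔT = 9.5×10⁻⁶ × 32 = 0.000304.
1/(A₁E₁) + 1/(A₂E₂) = 1/(165×115×10³) + 1/(2425×45×10³) = 6.186×10⁻⁸ N⁻¹.
P = 0.000304 / 6.186×10⁻⁸ = 4914 N = 4.914 kN.

P ≈ 4.91 kN (tensile in the copper)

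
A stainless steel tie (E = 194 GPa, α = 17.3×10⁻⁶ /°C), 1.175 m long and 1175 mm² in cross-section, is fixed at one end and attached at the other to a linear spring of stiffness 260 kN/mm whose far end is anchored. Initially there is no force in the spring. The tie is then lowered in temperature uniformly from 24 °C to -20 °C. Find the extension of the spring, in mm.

δ ≈ 0.382 mm

The unrestrained thermal change is αΔT L = 17.3×10⁻⁶ × 44 × 1175 = 0.8944 mm.
With a force P in the spring, the elastic change of the tie is PL/(AE) and that of the spring is P/k; compatibility requires their sum to equal δ_free.
P [ L/(AE) + 1/k ] = δ_free → P [ 1175/(1175×194×10³) + 1/(260×10³) ] = 0.8944.
P = 0.8944 / 9.001×10⁻⁶ = 99370 N.
Spring extension = P/k = 99370/(260×10³) = 0.3822 mm.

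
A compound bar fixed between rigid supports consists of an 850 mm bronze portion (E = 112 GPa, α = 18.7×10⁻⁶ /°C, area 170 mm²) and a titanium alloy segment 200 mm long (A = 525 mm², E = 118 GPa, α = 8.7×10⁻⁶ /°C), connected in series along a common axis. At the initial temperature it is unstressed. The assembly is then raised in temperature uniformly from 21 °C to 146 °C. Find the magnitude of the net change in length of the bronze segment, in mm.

|ΔL| ≈ 0.0688 mm

Free thermal expansion of the whole bar: Σ αᵢΔT Lᵢ = 18.7×10⁻⁶×125×850 + 8.7×10⁻⁶×125×200 = 2.204 mm.
The walls prevent any net length change, so an axial force P (same in every segment) develops. Compatibility: P · Σ Lᵢ/(AᵢEᵢ) = δ_free.
The series flexibility is Σ Lᵢ/(AᵢEᵢ) = 850/(170×112×10³) + 200/(525×118×10³) = 4.787×10⁻⁵ mm/N.
P = 2.204 / 4.787×10⁻⁵ = 46050 N = 46.05 kN, compressive.
For the bronze segment, free thermal change = 18.7×10⁻⁶×125×850 = 1.987 mm and elastic change from P = 46050×850/(170×112×10³) = 2.056 mm; these oppose, so the net change is 0.0688 mm (segment shortens).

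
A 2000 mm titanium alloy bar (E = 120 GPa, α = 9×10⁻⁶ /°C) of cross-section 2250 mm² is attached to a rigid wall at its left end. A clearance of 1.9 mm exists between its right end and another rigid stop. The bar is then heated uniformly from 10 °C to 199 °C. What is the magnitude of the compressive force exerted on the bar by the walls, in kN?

P ≈ 203 kN

If the wall were absent the bar would grow by αΔT L = 9×10⁻⁶ × 189 × 2000 = 3.402 mm.
The gap closes (δ_free > 1.9 mm) and the wall then resists a further 3.402 − 1.9 = 1.502 mm of expansion.
Compatibility: PL/(AE) = 1.502 mm, so σ = P/A = E × (1.502/2000) = 90.12 MPa.
P = σA = 90.12 × 2250 = 202.8 kN.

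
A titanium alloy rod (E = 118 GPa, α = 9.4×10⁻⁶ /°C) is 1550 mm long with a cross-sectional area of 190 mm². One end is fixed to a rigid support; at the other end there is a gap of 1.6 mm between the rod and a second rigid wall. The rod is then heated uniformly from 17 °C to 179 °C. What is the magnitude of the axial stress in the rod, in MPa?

Free thermal elongation = αΔT L = 9.4×10⁻⁶ × 162 × 1550 = 2.36 mm.
This exceeds the 1.6 mm gap, so the wall pushes back. The portion of expansion that must be recovered elastically is δ_free − gap = 2.36 − 1.6 = 0.7603 mm.
So σ = E(δ_free − g)/L = 118×10³ × 0.7603/1550 = 57.88 MPa.

σ ≈ 57.9 MPa (compressive)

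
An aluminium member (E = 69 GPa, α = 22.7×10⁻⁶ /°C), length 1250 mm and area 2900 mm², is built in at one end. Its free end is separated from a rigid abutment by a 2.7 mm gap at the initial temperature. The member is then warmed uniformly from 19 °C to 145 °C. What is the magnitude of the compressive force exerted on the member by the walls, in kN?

P ≈ 140 kN

Free thermal elongation = αΔT L = 22.7×10⁻⁶ × 126 × 1250 = 3.575 mm.
After closing the 2.7 mm clearance, 3.575 − 2.7 = 0.8752 mm of expansion remains to be suppressed by the wall.
So σ = E(δ_free − g)/L = 69×10³ × 0.8752/1250 = 48.31 MPa.
P = σA = 48.31 × 2900 = 140.1 kN.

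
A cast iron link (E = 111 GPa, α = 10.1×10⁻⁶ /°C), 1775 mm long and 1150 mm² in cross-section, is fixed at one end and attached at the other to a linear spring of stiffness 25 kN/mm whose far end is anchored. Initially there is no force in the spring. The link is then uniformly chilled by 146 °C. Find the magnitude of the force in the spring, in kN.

P ≈ 48.6 kN

If the spring were absent the link would shorten by αΔT L = 10.1×10⁻⁶ × 146 × 1775 = 2.617 mm.
With a force P in the spring, the elastic change of the link is PL/(AE) and that of the spring is P/k; compatibility requires their sum to equal δ_free.
So P = δ_free / [L/(AE) + 1/k] = 2.617 / [ 1775/(1150×111×10³) + 1/(25×10³) ].
P = 2.617 / 5.391×10⁻⁵ = 48560 N.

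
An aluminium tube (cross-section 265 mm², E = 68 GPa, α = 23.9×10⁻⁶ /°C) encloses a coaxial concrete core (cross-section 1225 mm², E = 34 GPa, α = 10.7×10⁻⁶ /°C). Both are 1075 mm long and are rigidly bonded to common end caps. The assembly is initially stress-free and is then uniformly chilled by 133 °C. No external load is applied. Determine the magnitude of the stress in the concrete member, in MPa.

Equilibrium of a rigid end plate with no external load gives equal and opposite internal forces ±P in the two members. Since α_{aluminium} > α_{concrete}, cooling drives the aluminium into tension and the concrete into compression.
Compatibility of the two members (thermal + elastic change equal): (α₁ − α₂)ΔT = P·[1/(A₁E₁) + 1/(A₂E₂)].
|α₁ − α₂|·ΔT = 13.2×10⁻⁶ × 133 = 0.001756.
1/(A₁E₁) + 1/(A₂E₂) = 1/(265×68×10³) + 1/(1225×34×10³) = 7.95×10⁻⁸ N⁻¹.
So P = 0.001756 / 7.95×10⁻⁸ = 22.08 kN.
σ_{concrete} = P/A₂ = 22080/1225 = 18.03 MPa, compressive.

σ ≈ 18 MPa (compressive)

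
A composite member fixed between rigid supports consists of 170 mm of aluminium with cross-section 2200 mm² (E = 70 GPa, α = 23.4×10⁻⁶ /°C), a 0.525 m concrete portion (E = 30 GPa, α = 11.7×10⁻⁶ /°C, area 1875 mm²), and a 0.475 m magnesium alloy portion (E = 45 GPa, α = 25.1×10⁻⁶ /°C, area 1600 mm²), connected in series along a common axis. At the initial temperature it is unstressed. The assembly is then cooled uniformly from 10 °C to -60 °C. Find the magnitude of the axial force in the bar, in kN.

Free thermal contraction of the whole bar: Σ αᵢΔT Lᵢ = 23.4×10⁻⁶×70×170 + 11.7×10⁻⁶×70×525 + 25.1×10⁻⁶×70×475 = 1.543 mm.
The walls prevent any net length change, so an axial force P (same in every segment) develops. Compatibility: P · Σ Lᵢ/(AᵢEᵢ) = δ_free.
The series flexibility is Σ Lᵢ/(AᵢEᵢ) = 170/(2200×70×10³) + 525/(1875×30×10³) + 475/(1600×45×10³) = 1.703×10⁻⁵ mm/N.
So P = 1.543 / 1.703×10⁻⁵ = 90.58 kN, tensile.

P ≈ 90.6 kN (tensile)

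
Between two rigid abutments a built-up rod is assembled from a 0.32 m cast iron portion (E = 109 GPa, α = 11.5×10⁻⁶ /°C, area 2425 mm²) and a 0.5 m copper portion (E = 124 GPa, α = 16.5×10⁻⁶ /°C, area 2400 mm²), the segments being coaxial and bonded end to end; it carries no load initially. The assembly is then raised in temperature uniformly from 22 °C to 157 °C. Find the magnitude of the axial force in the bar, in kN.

With the walls removed the bar would change length by δ_free = Σ αᵢΔT Lᵢ = 11.5×10⁻⁶×135×320 + 16.5×10⁻⁶×135×500 = 1.611 mm.
The walls prevent any net length change, so an axial force P (same in every segment) develops. Compatibility: P · Σ Lᵢ/(AᵢEᵢ) = δ_free.
The series flexibility is Σ Lᵢ/(AᵢEᵢ) = 320/(2425×109×10³) + 500/(2400×124×10³) = 2.891×10⁻⁶ mm/N.
So P = 1.611 / 2.891×10⁻⁶ = 557.1 kN, compressive.

P ≈ 557 kN (compressive)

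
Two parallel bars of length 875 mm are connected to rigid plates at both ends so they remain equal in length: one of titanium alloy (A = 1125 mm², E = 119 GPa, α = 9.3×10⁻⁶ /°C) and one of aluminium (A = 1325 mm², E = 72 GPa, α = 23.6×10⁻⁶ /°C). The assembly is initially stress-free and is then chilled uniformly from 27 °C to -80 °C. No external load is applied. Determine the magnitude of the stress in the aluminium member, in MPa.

σ ≈ 64.3 MPa (tensile)

The aluminium has the larger α, so on cooling it would change length more than the titanium alloy if both were free. The rigid plates force a common final length, so the aluminium is put into tension and the titanium alloy into compression, with equal and opposite forces P (no external load).
Compatibility of the two members (thermal + elastic change equal): (α₁ − α₂)ΔT = P·[1/(A₁E₁) + 1/(A₂E₂)].
|α₁ − α₂|·ΔT = 14.3×10⁻⁶ × 107 = 0.00153.
1/(A₁E₁) + 1/(A₂E₂) = 1/(1125×119×10³) + 1/(1325×72×10³) = 1.795×10⁻⁸ N⁻¹.
P = 0.00153 / 1.795×10⁻⁸ = 85230 N = 85.23 kN.
σ_{aluminium} = P/A₂ = 85230/1325 = 64.33 MPa, tensile.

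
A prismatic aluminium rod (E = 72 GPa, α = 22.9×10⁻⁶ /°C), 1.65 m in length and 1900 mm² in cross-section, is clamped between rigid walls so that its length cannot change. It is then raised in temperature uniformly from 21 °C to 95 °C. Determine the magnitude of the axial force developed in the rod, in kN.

P ≈ 232 kN (compressive)

Full restraint means ε = 0, so the stress is σ = EαΔT = 72×10³ × 22.9×10⁻⁶ × 74 = 122 MPa.
Then P = σA = 122 × 1900 mm² = 231.8 kN, compressive.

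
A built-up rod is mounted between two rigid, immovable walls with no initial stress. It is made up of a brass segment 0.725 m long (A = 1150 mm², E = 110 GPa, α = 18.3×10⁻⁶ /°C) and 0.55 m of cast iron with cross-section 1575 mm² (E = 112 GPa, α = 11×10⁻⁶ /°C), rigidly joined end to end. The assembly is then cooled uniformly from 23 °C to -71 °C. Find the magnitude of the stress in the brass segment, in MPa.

If the supports were absent, the total length change would be Σ αᵢΔT Lᵢ = 18.3×10⁻⁶×94×725 + 11×10⁻⁶×94×550 = 1.816 mm.
The rigid supports impose zero overall length change; the single axial force P common to all segments must satisfy P Σ Lᵢ/(AᵢEᵢ) = δ_free.
Σ Lᵢ/(AᵢEᵢ) = 725/(1150×110×10³) + 550/(1575×112×10³) = 8.849×10⁻⁶ mm/N.
P = 1.816 / 8.849×10⁻⁶ = 205200 N = 205.2 kN, tensile.
σ_{brass} = P / A = 205200 / 1150 = 178.4 MPa.

σ ≈ 178 MPa (tensile)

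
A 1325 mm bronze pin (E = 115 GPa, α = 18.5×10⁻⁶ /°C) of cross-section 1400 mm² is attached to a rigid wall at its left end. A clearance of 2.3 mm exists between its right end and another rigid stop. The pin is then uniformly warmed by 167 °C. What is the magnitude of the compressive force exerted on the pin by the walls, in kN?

Free thermal elongation = αΔT L = 18.5×10⁻⁶ × 167 × 1325 = 4.094 mm.
This exceeds the 2.3 mm gap, so the wall pushes back. The portion of expansion that must be recovered elastically is δ_free − gap = 4.094 − 2.3 = 1.794 mm.
So σ = E(δ_free − g)/L = 115×10³ × 1.794/1325 = 155.7 MPa.
P = σA = 155.7 × 1400 = 217.9 kN.

P ≈ 218 kN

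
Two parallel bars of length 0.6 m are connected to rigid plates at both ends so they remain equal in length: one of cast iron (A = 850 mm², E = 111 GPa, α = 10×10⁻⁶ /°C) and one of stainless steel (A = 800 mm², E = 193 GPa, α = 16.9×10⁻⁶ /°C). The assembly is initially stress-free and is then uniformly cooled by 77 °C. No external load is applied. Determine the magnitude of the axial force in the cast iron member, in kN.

P ≈ 31.1 kN (compressive in the cast iron)

Both members must finish at the same length. With the larger α, the stainless steel tends to over-contract; the plates restrain it, putting the stainless steel in tension and the cast iron in compression. With no external load the two internal forces are equal and opposite, magnitude P.
Compatibility of the two members (thermal + elastic change equal): (α₁ − α₂)ΔT = P·[1/(A₁E₁) + 1/(A₂E₂)].
|α₁ − α₂|·ΔT = 6.9×10⁻⁶ × 77 = 0.0005313.
1/(A₁E₁) + 1/(A₂E₂) = 1/(850×111×10³) + 1/(800×193×10³) = 1.708×10⁻⁸ N⁻¹.
P = 0.0005313 / 1.708×10⁻⁸ = 31110 N = 31.11 kN.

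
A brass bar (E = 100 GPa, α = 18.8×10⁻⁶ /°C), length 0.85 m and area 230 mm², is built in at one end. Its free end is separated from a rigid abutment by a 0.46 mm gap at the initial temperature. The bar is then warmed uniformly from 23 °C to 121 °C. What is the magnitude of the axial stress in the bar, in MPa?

σ ≈ 130 MPa (compressive)

If the wall were absent the bar would grow by αΔT L = 18.8×10⁻⁶ × 98 × 850 = 1.566 mm.
This exceeds the 0.46 mm gap, so the wall pushes back. The portion of expansion that must be recovered elastically is δ_free − gap = 1.566 − 0.46 = 1.106 mm.
That suppressed elongation corresponds to σ = E·Δ/L = 100×10³ × 1.106/850 = 130.1 MPa.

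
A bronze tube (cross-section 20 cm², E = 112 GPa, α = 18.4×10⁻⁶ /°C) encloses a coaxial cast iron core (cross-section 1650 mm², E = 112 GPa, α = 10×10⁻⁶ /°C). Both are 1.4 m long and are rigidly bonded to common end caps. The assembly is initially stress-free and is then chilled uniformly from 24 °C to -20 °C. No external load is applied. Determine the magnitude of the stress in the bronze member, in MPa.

Equilibrium of a rigid end plate with no external load gives equal and opposite internal forces ±P in the two members. Since α_{bronze} > α_{cast iron}, cooling drives the bronze into tension and the cast iron into compression.
Compatibility of the two members (thermal + elastic change equal): (α₁ − α₂)ΔT = P·[1/(A₁E₁) + 1/(A₂E₂)].
|α₁ − α₂|·ΔT = 8.4×10⁻⁶ × 44 = 0.0003696.
1/(A₁E₁) + 1/(A₂E₂) = 1/(2000×112×10³) + 1/(1650×112×10³) = 9.876×10⁻⁹ N⁻¹.
So P = 0.0003696 / 9.876×10⁻⁹ = 37.43 kN.
σ_{bronze} = P/A₁ = 37430/2000 = 18.71 MPa, tensile.

σ ≈ 18.7 MPa (tensile)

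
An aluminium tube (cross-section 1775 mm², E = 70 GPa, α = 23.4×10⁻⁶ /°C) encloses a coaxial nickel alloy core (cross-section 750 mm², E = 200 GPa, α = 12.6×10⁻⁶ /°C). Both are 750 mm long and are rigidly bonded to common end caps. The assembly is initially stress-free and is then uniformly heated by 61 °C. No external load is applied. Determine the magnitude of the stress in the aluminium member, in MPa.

The aluminium has the larger α, so on heating it would change length more than the nickel alloy if both were free. The rigid plates force a common final length, so the aluminium is put into compression and the nickel alloy into tension, with equal and opposite forces P (no external load).
Compatibility of the two members (thermal + elastic change equal): (α₁ − α₂)ΔT = P·[1/(A₁E₁) + 1/(A₂E₂)].
|α₁ − α₂|·ΔT = 10.8×10⁻⁶ × 61 = 0.0006588.
1/(A₁E₁) + 1/(A₂E₂) = 1/(1775×70×10³) + 1/(750×200×10³) = 1.471×10⁻⁸ N⁻¹.
P = 0.0006588 / 1.471×10⁻⁸ = 44770 N = 44.77 kN.
σ_{aluminium} = P/A₁ = 44770/1775 = 25.22 MPa, compressive.

σ ≈ 25.2 MPa (compressive)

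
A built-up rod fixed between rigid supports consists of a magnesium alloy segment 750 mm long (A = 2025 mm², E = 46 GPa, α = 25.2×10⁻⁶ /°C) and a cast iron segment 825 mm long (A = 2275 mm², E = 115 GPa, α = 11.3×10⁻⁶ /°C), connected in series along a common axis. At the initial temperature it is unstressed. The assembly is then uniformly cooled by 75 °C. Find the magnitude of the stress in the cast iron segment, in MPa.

Free thermal contraction of the whole bar: Σ αᵢΔT Lᵢ = 25.2×10⁻⁶×75×750 + 11.3×10⁻⁶×75×825 = 2.117 mm.
The rigid supports impose zero overall length change; the single axial force P common to all segments must satisfy P Σ Lᵢ/(AᵢEᵢ) = δ_free.
The series flexibility is Σ Lᵢ/(AᵢEᵢ) = 750/(2025×46×10³) + 825/(2275×115×10³) = 1.12×10⁻⁵ mm/N.
P = 2.117 / 1.12×10⁻⁵ = 188900 N = 188.9 kN, tensile.
σ_{cast iron} = P / A = 188900 / 2275 = 83.04 MPa.

σ ≈ 83 MPa (tensile)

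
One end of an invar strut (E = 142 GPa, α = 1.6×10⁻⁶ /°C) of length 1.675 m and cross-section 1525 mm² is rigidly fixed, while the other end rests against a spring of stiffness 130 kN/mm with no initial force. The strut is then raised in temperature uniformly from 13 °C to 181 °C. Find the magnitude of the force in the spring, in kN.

P ≈ 29.2 kN

If the spring were absent the strut would lengthen by αΔT L = 1.6×10⁻⁶ × 168 × 1675 = 0.4502 mm.
Let P be the compressive force at the spring. The strut shortens elastically by PL/(AE) and the spring compresses by P/k; together these equal δ_free.
So P = δ_free / [L/(AE) + 1/k] = 0.4502 / [ 1675/(1525×142×10³) + 1/(130×10³) ].
P = 0.4502 / 1.543×10⁻⁵ = 29180 N.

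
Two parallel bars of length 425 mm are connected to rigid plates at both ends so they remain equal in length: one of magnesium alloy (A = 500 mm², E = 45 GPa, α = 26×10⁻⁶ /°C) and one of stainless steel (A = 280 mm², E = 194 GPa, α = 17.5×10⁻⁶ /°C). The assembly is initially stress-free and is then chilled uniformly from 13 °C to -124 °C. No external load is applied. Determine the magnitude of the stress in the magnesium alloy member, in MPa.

Equilibrium of a rigid end plate with no external load gives equal and opposite internal forces ±P in the two members. Since α_{magnesium alloy} > α_{stainless steel}, cooling drives the magnesium alloy into tension and the stainless steel into compression.
Compatibility of the two members (thermal + elastic change equal): (α₁ − α₂)ΔT = P·[1/(A₁E₁) + 1/(A₂E₂)].
|α₁ − α₂|·ΔT = 8.5×10⁻⁶ × 137 = 0.001164.
1/(A₁E₁) + 1/(A₂E₂) = 1/(500×45×10³) + 1/(280×194×10³) = 6.285×10⁻⁸ N⁻¹.
P = 0.001164 / 6.285×10⁻⁸ = 18530 N = 18.53 kN.
σ_{magnesium alloy} = P/A₁ = 18530/500 = 37.05 MPa, tensile.

σ ≈ 37.1 MPa (tensile)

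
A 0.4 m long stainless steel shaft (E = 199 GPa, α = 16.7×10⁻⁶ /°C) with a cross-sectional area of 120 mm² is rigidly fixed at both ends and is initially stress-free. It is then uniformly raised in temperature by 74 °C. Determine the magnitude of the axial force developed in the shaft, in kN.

P ≈ 29.5 kN (compressive)

Full restraint means ε = 0, so the stress is σ = EαΔT = 199×10³ × 16.7×10⁻⁶ × 74 = 245.9 MPa.
Then P = σA = 245.9 × 120 mm² = 29.51 kN, compressive.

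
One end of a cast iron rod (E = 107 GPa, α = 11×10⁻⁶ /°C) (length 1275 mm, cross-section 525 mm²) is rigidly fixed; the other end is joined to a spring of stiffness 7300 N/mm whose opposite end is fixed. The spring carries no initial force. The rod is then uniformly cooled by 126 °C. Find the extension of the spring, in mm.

The unrestrained thermal change is αΔT L = 11×10⁻⁶ × 126 × 1275 = 1.767 mm.
With a force P in the spring, the elastic change of the rod is PL/(AE) and that of the spring is P/k; compatibility requires their sum to equal δ_free.
So P = δ_free / [L/(AE) + 1/k] = 1.767 / [ 1275/(525×107×10³) + 1/(7300) ].
P = 1.767 / 0.0001597 = 11070 N.
Spring extension = P/k = 11070/(7300) = 1.516 mm.

δ ≈ 1.52 mm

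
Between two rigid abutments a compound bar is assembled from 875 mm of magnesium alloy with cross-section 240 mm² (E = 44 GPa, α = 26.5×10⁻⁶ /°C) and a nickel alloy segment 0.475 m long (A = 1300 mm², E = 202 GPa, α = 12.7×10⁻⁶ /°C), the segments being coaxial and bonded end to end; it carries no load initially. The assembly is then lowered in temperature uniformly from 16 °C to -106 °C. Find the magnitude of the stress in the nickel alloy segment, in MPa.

σ ≈ 32.4 MPa (tensile)

Free thermal contraction of the whole bar: Σ αᵢΔT Lᵢ = 26.5×10⁻⁶×122×875 + 12.7×10⁻⁶×122×475 = 3.565 mm.
The rigid supports impose zero overall length change; the single axial force P common to all segments must satisfy P Σ Lᵢ/(AᵢEᵢ) = δ_free.
Σ Lᵢ/(AᵢEᵢ) = 875/(240×44×10³) + 475/(1300×202×10³) = 8.467×10⁻⁵ mm/N.
P = 3.565 / 8.467×10⁻⁵ = 42100 N = 42.1 kN, tensile.
σ_{nickel alloy} = P / A = 42100 / 1300 = 32.39 MPa.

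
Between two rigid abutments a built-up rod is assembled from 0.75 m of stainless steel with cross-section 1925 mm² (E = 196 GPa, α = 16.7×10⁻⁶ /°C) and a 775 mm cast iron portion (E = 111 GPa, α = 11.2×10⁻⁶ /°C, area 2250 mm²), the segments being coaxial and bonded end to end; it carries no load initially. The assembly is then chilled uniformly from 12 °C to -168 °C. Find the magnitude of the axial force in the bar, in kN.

With the walls removed the bar would change length by δ_free = Σ αᵢΔT Lᵢ = 16.7×10⁻⁶×180×750 + 11.2×10⁻⁶×180×775 = 3.817 mm.
Since the ends are fixed, an axial force P builds up, equal in every segment, with P · Σ Lᵢ/(AᵢEᵢ) = δ_free.
The series flexibility is Σ Lᵢ/(AᵢEᵢ) = 750/(1925×196×10³) + 775/(2250×111×10³) = 5.091×10⁻⁶ mm/N.
So P = 3.817 / 5.091×10⁻⁶ = 749.7 kN, tensile.

P ≈ 750 kN (tensile)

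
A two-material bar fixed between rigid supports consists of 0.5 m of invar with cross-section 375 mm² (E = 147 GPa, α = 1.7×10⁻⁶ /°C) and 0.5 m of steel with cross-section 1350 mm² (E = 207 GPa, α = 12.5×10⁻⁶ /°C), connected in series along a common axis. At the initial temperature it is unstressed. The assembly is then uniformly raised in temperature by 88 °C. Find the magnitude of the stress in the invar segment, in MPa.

Free thermal expansion of the whole bar: Σ αᵢΔT Lᵢ = 1.7×10⁻⁶×88×500 + 12.5×10⁻⁶×88×500 = 0.6248 mm.
The rigid supports impose zero overall length change; the single axial force P common to all segments must satisfy P Σ Lᵢ/(AᵢEᵢ) = δ_free.
Σ Lᵢ/(AᵢEᵢ) = 500/(375×147×10³) + 500/(1350×207×10³) = 1.086×10⁻⁵ mm/N.
P = 0.6248 / 1.086×10⁻⁵ = 57530 N = 57.53 kN, compressive.
σ_{invar} = P / A = 57530 / 375 = 153.4 MPa.

σ ≈ 153 MPa (compressive)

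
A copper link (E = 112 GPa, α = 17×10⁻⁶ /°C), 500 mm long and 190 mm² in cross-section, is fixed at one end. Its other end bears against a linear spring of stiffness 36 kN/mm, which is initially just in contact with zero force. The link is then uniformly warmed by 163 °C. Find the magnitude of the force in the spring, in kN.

The unrestrained thermal change is αΔT L = 17×10⁻⁶ × 163 × 500 = 1.385 mm.
With a force P in the spring, the elastic change of the link is PL/(AE) and that of the spring is P/k; compatibility requires their sum to equal δ_free.
P [ L/(AE) + 1/k ] = δ_free → P [ 500/(190×112×10³) + 1/(36×10³) ] = 1.385.
P = 1.385 / 5.127×10⁻⁵ = 27020 N.

P ≈ 27 kN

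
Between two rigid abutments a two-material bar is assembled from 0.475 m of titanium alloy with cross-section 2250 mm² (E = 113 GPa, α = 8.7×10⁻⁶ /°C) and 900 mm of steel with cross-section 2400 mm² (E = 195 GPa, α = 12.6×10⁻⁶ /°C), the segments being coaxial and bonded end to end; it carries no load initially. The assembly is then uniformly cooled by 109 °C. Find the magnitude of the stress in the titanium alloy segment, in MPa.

σ ≈ 198 MPa (tensile)

Free thermal contraction of the whole bar: Σ αᵢΔT Lᵢ = 8.7×10⁻⁶×109×475 + 12.6×10⁻⁶×109×900 = 1.687 mm.
Since the ends are fixed, an axial force P builds up, equal in every segment, with P · Σ Lᵢ/(AᵢEᵢ) = δ_free.
Σ Lᵢ/(AᵢEᵢ) = 475/(2250×113×10³) + 900/(2400×195×10³) = 3.791×10⁻⁶ mm/N.
Hence P = δ_free / Σ(L/AE) = 1.687/3.791×10⁻⁶ = 444.8 kN (tensile).
σ_{titanium alloy} = P / A = 444800 / 2250 = 197.7 MPa.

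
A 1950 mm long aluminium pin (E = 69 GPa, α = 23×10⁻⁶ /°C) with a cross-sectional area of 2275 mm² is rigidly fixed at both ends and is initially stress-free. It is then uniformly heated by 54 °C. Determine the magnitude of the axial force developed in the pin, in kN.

Full restraint means ε = 0, so the stress is σ = EαΔT = 69×10³ × 23×10⁻⁶ × 54 = 85.7 MPa.
Then P = σA = 85.7 × 2275 mm² = 195 kN, compressive.

P ≈ 195 kN (compressive)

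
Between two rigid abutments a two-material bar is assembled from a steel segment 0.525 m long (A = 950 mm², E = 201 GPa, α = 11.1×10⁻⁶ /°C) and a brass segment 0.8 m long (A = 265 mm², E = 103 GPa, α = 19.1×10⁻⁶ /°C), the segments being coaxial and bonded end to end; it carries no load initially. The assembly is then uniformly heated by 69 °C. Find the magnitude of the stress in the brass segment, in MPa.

σ ≈ 171 MPa (compressive)

If the supports were absent, the total length change would be Σ αᵢΔT Lᵢ = 11.1×10⁻⁶×69×525 + 19.1×10⁻⁶×69×800 = 1.456 mm.
The rigid supports impose zero overall length change; the single axial force P common to all segments must satisfy P Σ Lᵢ/(AᵢEᵢ) = δ_free.
Σ Lᵢ/(AᵢEᵢ) = 525/(950×201×10³) + 800/(265×103×10³) = 3.206×10⁻⁵ mm/N.
P = 1.456 / 3.206×10⁻⁵ = 45430 N = 45.43 kN, compressive.
σ_{brass} = P / A = 45430 / 265 = 171.4 MPa.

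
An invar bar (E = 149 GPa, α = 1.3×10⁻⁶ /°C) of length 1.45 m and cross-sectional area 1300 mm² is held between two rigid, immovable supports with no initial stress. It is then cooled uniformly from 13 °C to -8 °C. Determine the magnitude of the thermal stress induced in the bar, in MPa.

σ ≈ 4.07 MPa (tensile)

The supports are rigid, so the total axial strain is zero. The restrained thermal strain is ε = αΔT = 1.3×10⁻⁶ × 21 = 27.3×10⁻⁶.
Hence σ = E·αΔT = 149×10³ × 27.3×10⁻⁶ = 4.068 MPa, tensile.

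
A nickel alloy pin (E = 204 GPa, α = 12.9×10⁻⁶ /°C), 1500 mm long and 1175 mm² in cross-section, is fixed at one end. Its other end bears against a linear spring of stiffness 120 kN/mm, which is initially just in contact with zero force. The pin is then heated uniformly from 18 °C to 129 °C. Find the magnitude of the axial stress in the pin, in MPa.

The unrestrained thermal change is αΔT L = 12.9×10⁻⁶ × 111 × 1500 = 2.148 mm.
With a force P in the spring, the elastic change of the pin is PL/(AE) and that of the spring is P/k; compatibility requires their sum to equal δ_free.
So P = δ_free / [L/(AE) + 1/k] = 2.148 / [ 1500/(1175×204×10³) + 1/(120×10³) ].
P = 2.148 / 1.459×10⁻⁵ = 147200 N.
σ = P/A = 147200/1175 = 125.3 MPa.

σ ≈ 125 MPa (compressive)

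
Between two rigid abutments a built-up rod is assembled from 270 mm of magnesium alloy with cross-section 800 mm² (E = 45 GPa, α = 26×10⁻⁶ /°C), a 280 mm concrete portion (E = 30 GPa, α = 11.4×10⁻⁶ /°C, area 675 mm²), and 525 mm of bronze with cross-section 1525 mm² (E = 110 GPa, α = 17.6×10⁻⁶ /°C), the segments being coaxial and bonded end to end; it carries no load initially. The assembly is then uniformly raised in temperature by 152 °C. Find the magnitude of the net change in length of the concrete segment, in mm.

If the supports were absent, the total length change would be Σ αᵢΔT Lᵢ = 26×10⁻⁶×152×270 + 11.4×10⁻⁶×152×280 + 17.6×10⁻⁶×152×525 = 2.957 mm.
The walls prevent any net length change, so an axial force P (same in every segment) develops. Compatibility: P · Σ Lᵢ/(AᵢEᵢ) = δ_free.
Σ Lᵢ/(AᵢEᵢ) = 270/(800×45×10³) + 280/(675×30×10³) + 525/(1525×110×10³) = 2.446×10⁻⁵ mm/N.
P = 2.957 / 2.446×10⁻⁵ = 120900 N = 120.9 kN, compressive.
For the concrete segment, free thermal change = 11.4×10⁻⁶×152×280 = 0.4852 mm and elastic change from P = 120900×280/(675×30×10³) = 1.672 mm; these oppose, so the net change is 1.19 mm (segment shortens).

|ΔL| ≈ 1.19 mm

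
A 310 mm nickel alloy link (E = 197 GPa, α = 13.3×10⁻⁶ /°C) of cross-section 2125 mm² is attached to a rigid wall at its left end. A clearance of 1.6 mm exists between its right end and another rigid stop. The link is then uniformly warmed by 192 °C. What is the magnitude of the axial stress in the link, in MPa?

σ ≈ 0 MPa

Free thermal elongation = αΔT L = 13.3×10⁻⁶ × 192 × 310 = 0.7916 mm.
Since δ_free = 0.792 mm is less than the 1.6 mm gap, the link never touches the wall. No axial force develops.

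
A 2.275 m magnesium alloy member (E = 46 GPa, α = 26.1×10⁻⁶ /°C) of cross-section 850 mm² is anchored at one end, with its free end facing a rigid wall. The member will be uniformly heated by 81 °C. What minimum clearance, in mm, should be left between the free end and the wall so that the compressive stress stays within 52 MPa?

g ≈ 2.24 mm

With no wall the member would lengthen by αΔT L = 26.1×10⁻⁶ × 81 × 2275 = 4.81 mm.
A stress of 52 MPa corresponds to the wall pushing the member back by σL/E = 52×2275/(46×10³) = 2.572 mm.
So the gap has to take up the difference, g_min = δ_free − σL/E = 4.81 − 2.572 = 2.238 mm.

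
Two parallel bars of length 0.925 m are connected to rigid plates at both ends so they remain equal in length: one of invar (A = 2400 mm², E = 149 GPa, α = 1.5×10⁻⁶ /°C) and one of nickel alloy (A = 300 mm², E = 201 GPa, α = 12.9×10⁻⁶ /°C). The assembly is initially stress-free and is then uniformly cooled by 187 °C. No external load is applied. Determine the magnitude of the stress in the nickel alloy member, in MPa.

σ ≈ 367 MPa (tensile)

Both members must finish at the same length. With the larger α, the nickel alloy tends to over-contract; the plates restrain it, putting the nickel alloy in tension and the invar in compression. With no external load the two internal forces are equal and opposite, magnitude P.
Equating the net (thermal + elastic) strains gives |α₁ − α₂|·ΔT = P·[1/(A₁E₁) + 1/(A₂E₂)].
|α₁ − α₂|·ΔT = 11.4×10⁻⁶ × 187 = 0.002132.
1/(A₁E₁) + 1/(A₂E₂) = 1/(2400×149×10³) + 1/(300×201×10³) = 1.938×10⁻⁸ N⁻¹.
So P = 0.002132 / 1.938×10⁻⁸ = 110 kN.
σ_{nickel alloy} = P/A₂ = 110000/300 = 366.7 MPa, tensile.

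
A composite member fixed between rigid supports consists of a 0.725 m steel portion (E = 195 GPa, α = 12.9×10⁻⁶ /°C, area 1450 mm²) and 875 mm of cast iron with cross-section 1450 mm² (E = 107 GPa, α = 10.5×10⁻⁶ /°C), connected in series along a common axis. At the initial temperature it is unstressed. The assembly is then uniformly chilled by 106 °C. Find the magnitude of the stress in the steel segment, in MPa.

Free thermal contraction of the whole bar: Σ αᵢΔT Lᵢ = 12.9×10⁻⁶×106×725 + 10.5×10⁻⁶×106×875 = 1.965 mm.
The walls prevent any net length change, so an axial force P (same in every segment) develops. Compatibility: P · Σ Lᵢ/(AᵢEᵢ) = δ_free.
The series flexibility is Σ Lᵢ/(AᵢEᵢ) = 725/(1450×195×10³) + 875/(1450×107×10³) = 8.204×10⁻⁶ mm/N.
So P = 1.965 / 8.204×10⁻⁶ = 239.6 kN, tensile.
σ_{steel} = P / A = 239600 / 1450 = 165.2 MPa.

σ ≈ 165 MPa (tensile)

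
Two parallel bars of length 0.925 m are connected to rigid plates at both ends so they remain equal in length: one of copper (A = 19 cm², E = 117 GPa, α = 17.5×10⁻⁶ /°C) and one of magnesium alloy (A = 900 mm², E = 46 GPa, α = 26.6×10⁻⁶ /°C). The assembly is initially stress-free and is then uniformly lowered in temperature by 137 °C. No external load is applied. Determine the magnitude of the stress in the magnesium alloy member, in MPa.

Equilibrium of a rigid end plate with no external load gives equal and opposite internal forces ±P in the two members. Since α_{magnesium alloy} > α_{copper}, cooling drives the magnesium alloy into tension and the copper into compression.
Setting the final lengths equal and cancelling L: (α₁ − α₂)ΔT = P/(A₁E₁) + P/(A₂E₂).
|α₁ − α₂|·ΔT = 9.1×10⁻⁶ × 137 = 0.001247.
1/(A₁E₁) + 1/(A₂E₂) = 1/(1900×117×10³) + 1/(900×46×10³) = 2.865×10⁻⁸ N⁻¹.
P = 0.001247 / 2.865×10⁻⁸ = 43510 N = 43.51 kN.
σ_{magnesium alloy} = P/A₂ = 43510/900 = 48.34 MPa, tensile.

σ ≈ 48.3 MPa (tensile)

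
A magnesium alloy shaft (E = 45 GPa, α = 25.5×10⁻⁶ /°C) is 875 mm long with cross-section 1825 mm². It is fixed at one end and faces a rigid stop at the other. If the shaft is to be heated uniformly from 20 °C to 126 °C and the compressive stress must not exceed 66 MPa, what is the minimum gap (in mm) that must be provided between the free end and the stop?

With no wall the shaft would lengthen by αΔT L = 25.5×10⁻⁶ × 106 × 875 = 2.365 mm.
A stress of 66 MPa corresponds to the wall pushing the shaft back by σL/E = 66×875/(45×10³) = 1.283 mm.
So the gap has to take up the difference, g_min = δ_free − σL/E = 2.365 − 1.283 = 1.082 mm.

g ≈ 1.08 mm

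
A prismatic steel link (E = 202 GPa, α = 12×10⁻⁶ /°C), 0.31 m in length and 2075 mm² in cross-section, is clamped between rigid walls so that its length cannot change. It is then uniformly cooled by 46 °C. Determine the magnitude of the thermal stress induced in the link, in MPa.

With length fixed, the mechanical strain must cancel the thermal strain αΔT = 12×10⁻⁶ × 46 = 552×10⁻⁶.
The stress required to suppress this strain is σ = Eε = 202×10³ × 552×10⁻⁶ = 111.5 MPa, tensile since the link is trying to contract.

σ ≈ 112 MPa (tensile)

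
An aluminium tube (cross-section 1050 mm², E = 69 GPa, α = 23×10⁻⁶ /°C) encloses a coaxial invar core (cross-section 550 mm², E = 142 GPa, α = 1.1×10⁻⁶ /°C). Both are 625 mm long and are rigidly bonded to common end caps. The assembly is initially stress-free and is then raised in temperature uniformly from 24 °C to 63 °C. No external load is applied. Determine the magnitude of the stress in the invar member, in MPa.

σ ≈ 58.4 MPa (tensile)

Equilibrium of a rigid end plate with no external load gives equal and opposite internal forces ±P in the two members. Since α_{aluminium} > α_{invar}, heating drives the aluminium into compression and the invar into tension.
Setting the final lengths equal and cancelling L: (α₁ − α₂)ΔT = P/(A₁E₁) + P/(A₂E₂).
|α₁ − α₂|·ΔT = 21.9×10⁻⁶ × 39 = 0.0008541.
1/(A₁E₁) + 1/(A₂E₂) = 1/(1050×69×10³) + 1/(550×142×10³) = 2.661×10⁻⁸ N⁻¹.
P = 0.0008541 / 2.661×10⁻⁸ = 32100 N = 32.1 kN.
σ_{invar} = P/A₂ = 32100/550 = 58.37 MPa, tensile.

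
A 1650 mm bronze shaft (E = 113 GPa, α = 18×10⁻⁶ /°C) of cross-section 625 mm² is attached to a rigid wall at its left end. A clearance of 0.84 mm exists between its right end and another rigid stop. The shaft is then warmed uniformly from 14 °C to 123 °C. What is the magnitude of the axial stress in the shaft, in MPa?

σ ≈ 164 MPa (compressive)

Unrestrained expansion: δ_free = αΔT L = 18×10⁻⁶ × 109 × 1650 = 3.237 mm.
After closing the 0.84 mm clearance, 3.237 − 0.84 = 2.397 mm of expansion remains to be suppressed by the wall.
So σ = E(δ_free − g)/L = 113×10³ × 2.397/1650 = 164.2 MPa.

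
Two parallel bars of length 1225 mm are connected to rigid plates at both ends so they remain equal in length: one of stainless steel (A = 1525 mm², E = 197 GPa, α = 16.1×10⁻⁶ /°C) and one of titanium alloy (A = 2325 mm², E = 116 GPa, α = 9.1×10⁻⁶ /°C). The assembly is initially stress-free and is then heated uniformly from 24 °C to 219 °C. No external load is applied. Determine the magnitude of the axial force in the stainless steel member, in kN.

P ≈ 194 kN (compressive in the stainless steel)

Both members must finish at the same length. With the larger α, the stainless steel tends to over-expand; the plates restrain it, putting the stainless steel in compression and the titanium alloy in tension. With no external load the two internal forces are equal and opposite, magnitude P.
Compatibility of the two members (thermal + elastic change equal): (α₁ − α₂)ΔT = P·[1/(A₁E₁) + 1/(A₂E₂)].
|α₁ − α₂|·ΔT = 7×10⁻⁶ × 195 = 0.001365.
1/(A₁E₁) + 1/(A₂E₂) = 1/(1525×197×10³) + 1/(2325×116×10³) = 7.036×10⁻⁹ N⁻¹.
P = 0.001365 / 7.036×10⁻⁹ = 194000 N = 194 kN.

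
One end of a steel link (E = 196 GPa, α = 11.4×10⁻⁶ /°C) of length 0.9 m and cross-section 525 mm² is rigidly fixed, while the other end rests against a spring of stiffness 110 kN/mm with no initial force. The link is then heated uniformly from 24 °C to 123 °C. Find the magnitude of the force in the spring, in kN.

P ≈ 56.9 kN

If the spring were absent the link would lengthen by αΔT L = 11.4×10⁻⁶ × 99 × 900 = 1.016 mm.
With a force P in the spring, the elastic change of the link is PL/(AE) and that of the spring is P/k; compatibility requires their sum to equal δ_free.
P [ L/(AE) + 1/k ] = δ_free → P [ 900/(525×196×10³) + 1/(110×10³) ] = 1.016.
P = 1.016 / 1.784×10⁻⁵ = 56940 N.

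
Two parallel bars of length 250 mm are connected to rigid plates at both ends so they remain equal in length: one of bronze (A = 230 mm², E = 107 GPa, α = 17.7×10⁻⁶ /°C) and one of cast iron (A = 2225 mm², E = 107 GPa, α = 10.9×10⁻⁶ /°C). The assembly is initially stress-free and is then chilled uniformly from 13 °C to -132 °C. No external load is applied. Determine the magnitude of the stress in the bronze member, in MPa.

σ ≈ 95.6 MPa (tensile)

The bronze has the larger α, so on cooling it would change length more than the cast iron if both were free. The rigid plates force a common final length, so the bronze is put into tension and the cast iron into compression, with equal and opposite forces P (no external load).
Compatibility of the two members (thermal + elastic change equal): (α₁ − α₂)ΔT = P·[1/(A₁E₁) + 1/(A₂E₂)].
|α₁ − α₂|·ΔT = 6.8×10⁻⁶ × 145 = 0.000986.
1/(A₁E₁) + 1/(A₂E₂) = 1/(230×107×10³) + 1/(2225×107×10³) = 4.483×10⁻⁸ N⁻¹.
P = 0.000986 / 4.483×10⁻⁸ = 21990 N = 21.99 kN.
σ_{bronze} = P/A₁ = 21990/230 = 95.62 MPa, tensile.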